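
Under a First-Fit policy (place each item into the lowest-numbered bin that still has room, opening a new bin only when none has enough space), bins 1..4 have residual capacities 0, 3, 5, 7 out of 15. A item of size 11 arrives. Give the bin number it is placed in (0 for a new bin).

No bin has ≥ 11 free, so a new bin is opened.

0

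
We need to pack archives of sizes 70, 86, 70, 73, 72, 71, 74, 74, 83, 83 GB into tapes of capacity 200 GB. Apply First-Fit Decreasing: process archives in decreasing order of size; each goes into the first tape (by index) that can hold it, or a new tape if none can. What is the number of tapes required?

Sorted descending: 86, 83, 83, 74, 74, 73, 72, 71, 70, 70.
Put 86 GB in tape 1; 114 GB remain.
Put 83 GB in tape 1; 31 GB remain.
Put 83 GB in tape 2; 117 GB remain.
Put 74 GB in tape 2; 43 GB remain.
Put 74 GB in tape 3; 126 GB remain.
Put 73 GB in tape 3; 53 GB remain.
Put 72 GB in tape 4; 128 GB remain.
Put 71 GB in tape 4; 57 GB remain.
Put 70 GB in tape 5; 130 GB remain.
Put 70 GB in tape 5; 60 GB remain.

5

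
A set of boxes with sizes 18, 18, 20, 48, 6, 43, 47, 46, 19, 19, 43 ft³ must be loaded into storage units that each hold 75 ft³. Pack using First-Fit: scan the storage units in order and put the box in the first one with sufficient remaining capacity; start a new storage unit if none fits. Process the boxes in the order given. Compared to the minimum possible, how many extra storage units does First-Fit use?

1

First-Fit: [18,18,20,6] [48,19] [43,19] [47] [46] [43] → 6 storage units.
Total size 327 ft³; any packing needs at least ⌈327/75⌉ = 5 storage units.
An optimal packing achieves that bound: [48,20,6] [47,19] [46,19] [43,18] [43,18] → 5 storage units.
Excess: 6 − 5 = 1.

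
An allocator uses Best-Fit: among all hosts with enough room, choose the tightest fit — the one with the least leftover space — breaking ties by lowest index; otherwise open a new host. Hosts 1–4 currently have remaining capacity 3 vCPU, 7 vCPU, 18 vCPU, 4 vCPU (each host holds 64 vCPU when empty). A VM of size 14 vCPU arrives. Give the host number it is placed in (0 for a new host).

Hosts with room: host 3 (18 vCPU).
Tightest fit is host 3 with 18 vCPU free.

3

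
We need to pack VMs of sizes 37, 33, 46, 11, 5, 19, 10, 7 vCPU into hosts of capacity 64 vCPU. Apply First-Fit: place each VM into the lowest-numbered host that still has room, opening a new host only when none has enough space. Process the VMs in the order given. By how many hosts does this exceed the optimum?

0

First-Fit: [37,11,5,10] [33,19,7] [46] → 3 hosts.
Total size 168 vCPU; any packing needs at least ⌈168/64⌉ = 3 hosts.
So 3 is already optimal.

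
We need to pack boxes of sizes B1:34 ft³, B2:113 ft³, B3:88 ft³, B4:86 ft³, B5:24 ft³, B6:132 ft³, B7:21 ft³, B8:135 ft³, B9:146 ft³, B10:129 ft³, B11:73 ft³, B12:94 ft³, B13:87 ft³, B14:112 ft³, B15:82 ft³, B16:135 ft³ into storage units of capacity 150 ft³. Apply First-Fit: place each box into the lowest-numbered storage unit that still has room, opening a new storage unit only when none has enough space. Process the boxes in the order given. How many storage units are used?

13

storage unit 1: place B1 (34 ft³), 116 ft³ left
storage unit 1: place B2 (113 ft³), 3 ft³ left
storage unit 2: place B3 (88 ft³), 62 ft³ left
storage unit 3: place B4 (86 ft³), 64 ft³ left
storage unit 2: place B5 (24 ft³), 38 ft³ left
storage unit 4: place B6 (132 ft³), 18 ft³ left
storage unit 2: place B7 (21 ft³), 17 ft³ left
storage unit 5: place B8 (135 ft³), 15 ft³ left
storage unit 6: place B9 (146 ft³), 4 ft³ left
storage unit 7: place B10 (129 ft³), 21 ft³ left
storage unit 8: place B11 (73 ft³), 77 ft³ left
storage unit 9: place B12 (94 ft³), 56 ft³ left
storage unit 10: place B13 (87 ft³), 63 ft³ left
storage unit 11: place B14 (112 ft³), 38 ft³ left
storage unit 12: place B15 (82 ft³), 68 ft³ left
storage unit 13: place B16 (135 ft³), 15 ft³ left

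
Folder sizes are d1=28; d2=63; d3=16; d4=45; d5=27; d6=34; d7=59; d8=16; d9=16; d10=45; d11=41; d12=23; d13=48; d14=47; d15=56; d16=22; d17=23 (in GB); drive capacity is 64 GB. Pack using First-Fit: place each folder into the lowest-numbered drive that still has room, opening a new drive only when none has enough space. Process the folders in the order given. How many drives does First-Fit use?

Put d1 (28 GB) in drive 1; 36 GB remain.
Put d2 (63 GB) in drive 2; 1 GB remain.
Put d3 (16 GB) in drive 1; 20 GB remain.
Put d4 (45 GB) in drive 3; 19 GB remain.
Put d5 (27 GB) in drive 4; 37 GB remain.
Put d6 (34 GB) in drive 4; 3 GB remain.
Put d7 (59 GB) in drive 5; 5 GB remain.
Put d8 (16 GB) in drive 1; 4 GB remain.
Put d9 (16 GB) in drive 3; 3 GB remain.
Put d10 (45 GB) in drive 6; 19 GB remain.
Put d11 (41 GB) in drive 7; 23 GB remain.
Put d12 (23 GB) in drive 7; 0 GB remain.
Put d13 (48 GB) in drive 8; 16 GB remain.
Put d14 (47 GB) in drive 9; 17 GB remain.
Put d15 (56 GB) in drive 10; 8 GB remain.
Put d16 (22 GB) in drive 11; 42 GB remain.
Put d17 (23 GB) in drive 11; 19 GB remain.

11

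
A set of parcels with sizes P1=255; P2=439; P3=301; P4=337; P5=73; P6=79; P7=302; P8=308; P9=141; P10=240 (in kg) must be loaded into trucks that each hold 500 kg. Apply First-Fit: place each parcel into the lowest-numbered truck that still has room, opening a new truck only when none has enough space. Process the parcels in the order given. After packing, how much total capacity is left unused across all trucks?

Put P1 (255 kg) in truck 1; 245 kg remain.
Put P2 (439 kg) in truck 2; 61 kg remain.
Put P3 (301 kg) in truck 3; 199 kg remain.
Put P4 (337 kg) in truck 4; 163 kg remain.
Put P5 (73 kg) in truck 1; 172 kg remain.
Put P6 (79 kg) in truck 1; 93 kg remain.
Put P7 (302 kg) in truck 5; 198 kg remain.
Put P8 (308 kg) in truck 6; 192 kg remain.
Put P9 (141 kg) in truck 3; 58 kg remain.
Put P10 (240 kg) in truck 7; 260 kg remain.
7 trucks × 500 kg = 3500 kg; used 2475 kg; unused 1025 kg.

1025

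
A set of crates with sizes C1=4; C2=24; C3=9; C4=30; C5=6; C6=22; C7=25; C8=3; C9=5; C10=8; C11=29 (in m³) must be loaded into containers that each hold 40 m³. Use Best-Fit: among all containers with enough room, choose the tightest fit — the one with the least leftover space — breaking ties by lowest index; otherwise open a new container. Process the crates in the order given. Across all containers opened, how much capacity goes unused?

Put C1 (4 m³) in container 1; 36 m³ remain.
Put C2 (24 m³) in container 1; 12 m³ remain.
Put C3 (9 m³) in container 1; 3 m³ remain.
Put C4 (30 m³) in container 2; 10 m³ remain.
Put C5 (6 m³) in container 2; 4 m³ remain.
Put C6 (22 m³) in container 3; 18 m³ remain.
Put C7 (25 m³) in container 4; 15 m³ remain.
Put C8 (3 m³) in container 1; 0 m³ remain.
Put C9 (5 m³) in container 4; 10 m³ remain.
Put C10 (8 m³) in container 4; 2 m³ remain.
Put C11 (29 m³) in container 5; 11 m³ remain.
5 containers × 40 m³ = 200 m³; used 165 m³; unused 35 m³.

35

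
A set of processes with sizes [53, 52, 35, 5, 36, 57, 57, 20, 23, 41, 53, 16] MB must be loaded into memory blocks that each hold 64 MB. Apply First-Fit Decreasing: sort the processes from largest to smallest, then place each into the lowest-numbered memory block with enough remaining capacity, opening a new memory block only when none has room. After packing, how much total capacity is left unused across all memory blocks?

64

Sorted descending: 57, 57, 53, 53, 52, 41, 36, 35, 23, 20, 16, 5.
57 MB → memory block 1 (remaining 7 MB)
57 MB → memory block 2 (remaining 7 MB)
53 MB → memory block 3 (remaining 11 MB)
53 MB → memory block 4 (remaining 11 MB)
52 MB → memory block 5 (remaining 12 MB)
41 MB → memory block 6 (remaining 23 MB)
36 MB → memory block 7 (remaining 28 MB)
35 MB → memory block 8 (remaining 29 MB)
23 MB → memory block 6 (remaining 0 MB)
20 MB → memory block 7 (remaining 8 MB)
16 MB → memory block 8 (remaining 13 MB)
5 MB → memory block 1 (remaining 2 MB)
8 memory blocks × 64 MB = 512 MB; used 448 MB; unused 64 MB.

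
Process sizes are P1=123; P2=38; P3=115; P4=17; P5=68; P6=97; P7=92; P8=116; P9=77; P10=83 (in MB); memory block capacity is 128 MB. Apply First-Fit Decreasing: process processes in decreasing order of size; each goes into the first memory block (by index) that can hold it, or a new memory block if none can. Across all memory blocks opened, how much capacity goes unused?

198

Sorted descending: 123, 116, 115, 97, 92, 83, 77, 68, 38, 17.
123 MB → memory block 1 (remaining 5 MB)
116 MB → memory block 2 (remaining 12 MB)
115 MB → memory block 3 (remaining 13 MB)
97 MB → memory block 4 (remaining 31 MB)
92 MB → memory block 5 (remaining 36 MB)
83 MB → memory block 6 (remaining 45 MB)
77 MB → memory block 7 (remaining 51 MB)
68 MB → memory block 8 (remaining 60 MB)
38 MB → memory block 6 (remaining 7 MB)
17 MB → memory block 4 (remaining 14 MB)
8 memory blocks × 128 MB = 1024 MB; used 826 MB; unused 198 MB.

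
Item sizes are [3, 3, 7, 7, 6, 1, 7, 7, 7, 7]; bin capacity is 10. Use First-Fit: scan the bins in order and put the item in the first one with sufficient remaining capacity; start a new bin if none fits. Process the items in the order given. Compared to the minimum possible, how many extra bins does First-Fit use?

1

First-Fit: [3,3,1] [7] [7] [6] [7] [7] [7] [7] → 8 bins.
7 items exceed 5 (half the capacity), and no two of those can share a bin, so at least 7 bins are needed.
An optimal packing achieves that bound: [7,3] [7,3] [7,1] [7] [7] [7] [6] → 7 bins.
Excess: 8 − 7 = 1.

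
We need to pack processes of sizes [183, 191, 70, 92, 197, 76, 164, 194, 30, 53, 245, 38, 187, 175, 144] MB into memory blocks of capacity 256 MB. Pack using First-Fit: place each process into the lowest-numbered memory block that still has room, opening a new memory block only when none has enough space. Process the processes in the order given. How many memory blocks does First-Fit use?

Put 183 MB in memory block 1; 73 MB remain.
Put 191 MB in memory block 2; 65 MB remain.
Put 70 MB in memory block 1; 3 MB remain.
Put 92 MB in memory block 3; 164 MB remain.
Put 197 MB in memory block 4; 59 MB remain.
Put 76 MB in memory block 3; 88 MB remain.
Put 164 MB in memory block 5; 92 MB remain.
Put 194 MB in memory block 6; 62 MB remain.
Put 30 MB in memory block 2; 35 MB remain.
Put 53 MB in memory block 3; 35 MB remain.
Put 245 MB in memory block 7; 11 MB remain.
Put 38 MB in memory block 4; 21 MB remain.
Put 187 MB in memory block 8; 69 MB remain.
Put 175 MB in memory block 9; 81 MB remain.
Put 144 MB in memory block 10; 112 MB remain.
Final memory blocks: [183,70] [191,30] [92,76,53] [197,38] [164] [194] [245] [187] [175] [144].

10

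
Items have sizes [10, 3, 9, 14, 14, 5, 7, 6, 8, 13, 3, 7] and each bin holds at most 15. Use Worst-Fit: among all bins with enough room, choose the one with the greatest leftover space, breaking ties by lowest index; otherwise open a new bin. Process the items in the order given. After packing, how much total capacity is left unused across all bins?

bin 1: place 10, 5 left
bin 1: place 3, 2 left
bin 2: place 9, 6 left
bin 3: place 14, 1 left
bin 4: place 14, 1 left
bin 2: place 5, 1 left
bin 5: place 7, 8 left
bin 5: place 6, 2 left
bin 6: place 8, 7 left
bin 7: place 13, 2 left
bin 6: place 3, 4 left
bin 8: place 7, 8 left
8 bins × 15 = 120; used 99; unused 21.

21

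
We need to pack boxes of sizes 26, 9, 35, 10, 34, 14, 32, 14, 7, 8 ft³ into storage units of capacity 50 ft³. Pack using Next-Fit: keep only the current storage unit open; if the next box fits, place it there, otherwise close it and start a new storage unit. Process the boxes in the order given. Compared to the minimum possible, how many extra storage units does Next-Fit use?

1

Next-Fit: [26,9] [35,10] [34,14] [32,14] [7,8] → 5 storage units.
Total size 189 ft³; any packing needs at least ⌈189/50⌉ = 4 storage units.
An optimal packing achieves that bound: [35,14] [34,14] [32,10,8] [26,9,7] → 4 storage units.
Excess: 5 − 4 = 1.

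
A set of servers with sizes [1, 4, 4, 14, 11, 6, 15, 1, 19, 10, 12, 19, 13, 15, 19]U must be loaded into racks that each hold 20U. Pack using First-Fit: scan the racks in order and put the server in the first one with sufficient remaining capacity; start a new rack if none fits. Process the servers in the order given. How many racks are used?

rack 1: place 1U, 19U left
rack 1: place 4U, 15U left
rack 1: place 4U, 11U left
rack 2: place 14U, 6U left
rack 1: place 11U, 0U left
rack 2: place 6U, 0U left
rack 3: place 15U, 5U left
rack 3: place 1U, 4U left
rack 4: place 19U, 1U left
rack 5: place 10U, 10U left
rack 6: place 12U, 8U left
rack 7: place 19U, 1U left
rack 8: place 13U, 7U left
rack 9: place 15U, 5U left
rack 10: place 19U, 1U left
Final racks: [1,4,4,11] [14,6] [15,1] [19] [10] [12] [19] [13] [15] [19].

10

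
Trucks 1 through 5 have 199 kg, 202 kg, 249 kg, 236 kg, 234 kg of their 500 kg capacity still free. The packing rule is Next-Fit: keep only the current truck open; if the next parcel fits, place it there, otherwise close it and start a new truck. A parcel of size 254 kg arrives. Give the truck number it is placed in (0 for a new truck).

Next-Fit only looks at truck 5, which has 234 kg free.
254 kg does not fit, so a new truck is opened.

0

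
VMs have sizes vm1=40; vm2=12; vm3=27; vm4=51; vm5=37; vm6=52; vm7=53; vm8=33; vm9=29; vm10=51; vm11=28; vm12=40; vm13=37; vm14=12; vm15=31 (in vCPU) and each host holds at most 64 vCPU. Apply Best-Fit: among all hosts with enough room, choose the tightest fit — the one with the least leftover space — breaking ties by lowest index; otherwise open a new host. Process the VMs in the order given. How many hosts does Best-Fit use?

10

host 1: place vm1 (40 vCPU), 24 vCPU left
host 1: place vm2 (12 vCPU), 12 vCPU left
host 2: place vm3 (27 vCPU), 37 vCPU left
host 3: place vm4 (51 vCPU), 13 vCPU left
host 2: place vm5 (37 vCPU), 0 vCPU left
host 4: place vm6 (52 vCPU), 12 vCPU left
host 5: place vm7 (53 vCPU), 11 vCPU left
host 6: place vm8 (33 vCPU), 31 vCPU left
host 6: place vm9 (29 vCPU), 2 vCPU left
host 7: place vm10 (51 vCPU), 13 vCPU left
host 8: place vm11 (28 vCPU), 36 vCPU left
host 9: place vm12 (40 vCPU), 24 vCPU left
host 10: place vm13 (37 vCPU), 27 vCPU left
host 1: place vm14 (12 vCPU), 0 vCPU left
host 8: place vm15 (31 vCPU), 5 vCPU left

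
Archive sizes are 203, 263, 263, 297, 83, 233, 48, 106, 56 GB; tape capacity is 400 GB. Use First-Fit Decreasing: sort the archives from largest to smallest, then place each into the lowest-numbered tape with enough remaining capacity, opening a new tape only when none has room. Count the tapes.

Sorted descending: 297, 263, 263, 233, 203, 106, 83, 56, 48.
297 GB → tape 1 (remaining 103 GB)
263 GB → tape 2 (remaining 137 GB)
263 GB → tape 3 (remaining 137 GB)
233 GB → tape 4 (remaining 167 GB)
203 GB → tape 5 (remaining 197 GB)
106 GB → tape 2 (remaining 31 GB)
83 GB → tape 1 (remaining 20 GB)
56 GB → tape 3 (remaining 81 GB)
48 GB → tape 3 (remaining 33 GB)
Final tapes: [297,83] [263,106] [263,56,48] [233] [203].

5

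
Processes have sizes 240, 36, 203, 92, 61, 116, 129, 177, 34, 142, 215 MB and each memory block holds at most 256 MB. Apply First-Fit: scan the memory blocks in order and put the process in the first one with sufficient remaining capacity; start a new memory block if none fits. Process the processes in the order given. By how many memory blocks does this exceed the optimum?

First-Fit: [240] [36,203] [92,61,34] [116,129] [177] [142] [215] → 7 memory blocks.
Total size 1445 MB; any packing needs at least ⌈1445/256⌉ = 6 memory blocks.
An optimal packing achieves that bound: [240] [215,36] [203,34] [177,61] [142,92] [129,116] → 6 memory blocks.
Excess: 7 − 6 = 1.

1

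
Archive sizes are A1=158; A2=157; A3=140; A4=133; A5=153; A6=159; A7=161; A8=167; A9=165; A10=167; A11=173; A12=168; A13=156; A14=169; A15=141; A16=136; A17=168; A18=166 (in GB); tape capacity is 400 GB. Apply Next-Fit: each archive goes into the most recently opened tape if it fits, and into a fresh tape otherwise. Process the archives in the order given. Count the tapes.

9

Put A1 (158 GB) in tape 1; 242 GB remain.
Put A2 (157 GB) in tape 1; 85 GB remain.
Put A3 (140 GB) in tape 2; 260 GB remain.
Put A4 (133 GB) in tape 2; 127 GB remain.
Put A5 (153 GB) in tape 3; 247 GB remain.
Put A6 (159 GB) in tape 3; 88 GB remain.
Put A7 (161 GB) in tape 4; 239 GB remain.
Put A8 (167 GB) in tape 4; 72 GB remain.
Put A9 (165 GB) in tape 5; 235 GB remain.
Put A10 (167 GB) in tape 5; 68 GB remain.
Put A11 (173 GB) in tape 6; 227 GB remain.
Put A12 (168 GB) in tape 6; 59 GB remain.
Put A13 (156 GB) in tape 7; 244 GB remain.
Put A14 (169 GB) in tape 7; 75 GB remain.
Put A15 (141 GB) in tape 8; 259 GB remain.
Put A16 (136 GB) in tape 8; 123 GB remain.
Put A17 (168 GB) in tape 9; 232 GB remain.
Put A18 (166 GB) in tape 9; 66 GB remain.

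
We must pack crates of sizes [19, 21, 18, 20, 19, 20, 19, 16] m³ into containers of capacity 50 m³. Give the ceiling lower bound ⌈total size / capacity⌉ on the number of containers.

Total size = 19 + 21 + 18 + 20 + 19 + 20 + 19 + 16 = 152 m³.
⌈152 / 50⌉ = 4.

4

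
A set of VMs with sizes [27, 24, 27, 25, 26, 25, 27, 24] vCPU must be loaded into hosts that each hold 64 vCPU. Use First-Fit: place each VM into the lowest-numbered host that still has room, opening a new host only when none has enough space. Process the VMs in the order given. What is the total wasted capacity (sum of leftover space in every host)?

51

Put 27 vCPU in host 1; 37 vCPU remain.
Put 24 vCPU in host 1; 13 vCPU remain.
Put 27 vCPU in host 2; 37 vCPU remain.
Put 25 vCPU in host 2; 12 vCPU remain.
Put 26 vCPU in host 3; 38 vCPU remain.
Put 25 vCPU in host 3; 13 vCPU remain.
Put 27 vCPU in host 4; 37 vCPU remain.
Put 24 vCPU in host 4; 13 vCPU remain.
4 hosts × 64 vCPU = 256 vCPU; used 205 vCPU; unused 51 vCPU.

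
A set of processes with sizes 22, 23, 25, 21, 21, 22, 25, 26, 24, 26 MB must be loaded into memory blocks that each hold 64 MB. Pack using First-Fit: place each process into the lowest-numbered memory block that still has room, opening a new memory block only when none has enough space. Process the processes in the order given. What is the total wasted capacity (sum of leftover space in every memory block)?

Put 22 MB in memory block 1; 42 MB remain.
Put 23 MB in memory block 1; 19 MB remain.
Put 25 MB in memory block 2; 39 MB remain.
Put 21 MB in memory block 2; 18 MB remain.
Put 21 MB in memory block 3; 43 MB remain.
Put 22 MB in memory block 3; 21 MB remain.
Put 25 MB in memory block 4; 39 MB remain.
Put 26 MB in memory block 4; 13 MB remain.
Put 24 MB in memory block 5; 40 MB remain.
Put 26 MB in memory block 5; 14 MB remain.
5 memory blocks × 64 MB = 320 MB; used 235 MB; unused 85 MB.

85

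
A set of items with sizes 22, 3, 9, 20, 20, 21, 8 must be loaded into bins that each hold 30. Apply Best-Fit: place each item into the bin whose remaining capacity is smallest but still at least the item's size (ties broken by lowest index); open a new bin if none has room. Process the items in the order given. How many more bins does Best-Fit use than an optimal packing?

0

Best-Fit: [22,3] [9,20] [20] [21,8] → 4 bins.
Total size 103; any packing needs at least ⌈103/30⌉ = 4 bins.
So 4 is already optimal.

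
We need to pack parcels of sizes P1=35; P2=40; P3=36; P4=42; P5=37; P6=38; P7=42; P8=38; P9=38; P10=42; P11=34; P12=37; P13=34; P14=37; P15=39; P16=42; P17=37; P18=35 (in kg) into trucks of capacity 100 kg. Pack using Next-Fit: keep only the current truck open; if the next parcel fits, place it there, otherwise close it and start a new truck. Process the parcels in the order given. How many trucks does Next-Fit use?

9

Put P1 (35 kg) in truck 1; 65 kg remain.
Put P2 (40 kg) in truck 1; 25 kg remain.
Put P3 (36 kg) in truck 2; 64 kg remain.
Put P4 (42 kg) in truck 2; 22 kg remain.
Put P5 (37 kg) in truck 3; 63 kg remain.
Put P6 (38 kg) in truck 3; 25 kg remain.
Put P7 (42 kg) in truck 4; 58 kg remain.
Put P8 (38 kg) in truck 4; 20 kg remain.
Put P9 (38 kg) in truck 5; 62 kg remain.
Put P10 (42 kg) in truck 5; 20 kg remain.
Put P11 (34 kg) in truck 6; 66 kg remain.
Put P12 (37 kg) in truck 6; 29 kg remain.
Put P13 (34 kg) in truck 7; 66 kg remain.
Put P14 (37 kg) in truck 7; 29 kg remain.
Put P15 (39 kg) in truck 8; 61 kg remain.
Put P16 (42 kg) in truck 8; 19 kg remain.
Put P17 (37 kg) in truck 9; 63 kg remain.
Put P18 (35 kg) in truck 9; 28 kg remain.
Final trucks: [35,40] [36,42] [37,38] [42,38] [38,42] [34,37] [34,37] [39,42] [37,35].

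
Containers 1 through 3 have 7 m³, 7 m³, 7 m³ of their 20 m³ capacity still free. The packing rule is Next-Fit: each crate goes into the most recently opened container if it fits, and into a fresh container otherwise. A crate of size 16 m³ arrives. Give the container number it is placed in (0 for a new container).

0

Next-Fit only looks at container 3, which has 7 m³ free.
16 m³ does not fit, so a new container is opened.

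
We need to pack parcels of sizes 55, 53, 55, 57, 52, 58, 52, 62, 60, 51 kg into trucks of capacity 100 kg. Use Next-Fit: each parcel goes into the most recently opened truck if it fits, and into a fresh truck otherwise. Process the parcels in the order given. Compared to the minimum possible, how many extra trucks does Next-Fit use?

Next-Fit: [55] [53] [55] [57] [52] [58] [52] [62] [60] [51] → 10 trucks.
10 parcels exceed 50 kg (half the capacity), and no two of those can share a truck, so at least 10 trucks are needed.
So 10 is already optimal.

0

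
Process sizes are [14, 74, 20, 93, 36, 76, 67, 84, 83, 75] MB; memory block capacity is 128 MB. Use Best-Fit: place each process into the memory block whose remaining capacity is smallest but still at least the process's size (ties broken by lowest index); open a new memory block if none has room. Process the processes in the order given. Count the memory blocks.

memory block 1: place 14 MB, 114 MB left
memory block 1: place 74 MB, 40 MB left
memory block 1: place 20 MB, 20 MB left
memory block 2: place 93 MB, 35 MB left
memory block 3: place 36 MB, 92 MB left
memory block 3: place 76 MB, 16 MB left
memory block 4: place 67 MB, 61 MB left
memory block 5: place 84 MB, 44 MB left
memory block 6: place 83 MB, 45 MB left
memory block 7: place 75 MB, 53 MB left

7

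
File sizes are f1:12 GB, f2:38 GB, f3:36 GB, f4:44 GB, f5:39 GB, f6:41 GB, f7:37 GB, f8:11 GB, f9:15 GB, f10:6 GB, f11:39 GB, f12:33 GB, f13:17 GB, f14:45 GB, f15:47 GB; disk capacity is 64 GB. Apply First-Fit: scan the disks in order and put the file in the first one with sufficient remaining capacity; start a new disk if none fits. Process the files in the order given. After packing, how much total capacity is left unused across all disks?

180

disk 1: place f1 (12 GB), 52 GB left
disk 1: place f2 (38 GB), 14 GB left
disk 2: place f3 (36 GB), 28 GB left
disk 3: place f4 (44 GB), 20 GB left
disk 4: place f5 (39 GB), 25 GB left
disk 5: place f6 (41 GB), 23 GB left
disk 6: place f7 (37 GB), 27 GB left
disk 1: place f8 (11 GB), 3 GB left
disk 2: place f9 (15 GB), 13 GB left
disk 2: place f10 (6 GB), 7 GB left
disk 7: place f11 (39 GB), 25 GB left
disk 8: place f12 (33 GB), 31 GB left
disk 3: place f13 (17 GB), 3 GB left
disk 9: place f14 (45 GB), 19 GB left
disk 10: place f15 (47 GB), 17 GB left
10 disks × 64 GB = 640 GB; used 460 GB; unused 180 GB.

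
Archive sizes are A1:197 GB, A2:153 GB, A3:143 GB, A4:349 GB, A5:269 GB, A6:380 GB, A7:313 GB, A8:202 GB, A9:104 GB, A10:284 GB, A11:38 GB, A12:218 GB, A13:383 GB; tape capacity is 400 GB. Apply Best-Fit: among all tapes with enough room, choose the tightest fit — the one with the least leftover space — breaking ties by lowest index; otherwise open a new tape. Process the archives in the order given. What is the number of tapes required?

9

Put A1 (197 GB) in tape 1; 203 GB remain.
Put A2 (153 GB) in tape 1; 50 GB remain.
Put A3 (143 GB) in tape 2; 257 GB remain.
Put A4 (349 GB) in tape 3; 51 GB remain.
Put A5 (269 GB) in tape 4; 131 GB remain.
Put A6 (380 GB) in tape 5; 20 GB remain.
Put A7 (313 GB) in tape 6; 87 GB remain.
Put A8 (202 GB) in tape 2; 55 GB remain.
Put A9 (104 GB) in tape 4; 27 GB remain.
Put A10 (284 GB) in tape 7; 116 GB remain.
Put A11 (38 GB) in tape 1; 12 GB remain.
Put A12 (218 GB) in tape 8; 182 GB remain.
Put A13 (383 GB) in tape 9; 17 GB remain.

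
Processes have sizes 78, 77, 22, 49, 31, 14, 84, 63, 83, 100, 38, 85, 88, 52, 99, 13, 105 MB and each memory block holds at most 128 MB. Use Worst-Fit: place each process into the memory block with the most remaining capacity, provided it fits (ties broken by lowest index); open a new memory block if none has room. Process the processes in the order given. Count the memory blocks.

11 memory blocks

78 MB → memory block 1 (remaining 50 MB)
77 MB → memory block 2 (remaining 51 MB)
22 MB → memory block 2 (remaining 29 MB)
49 MB → memory block 1 (remaining 1 MB)
31 MB → memory block 3 (remaining 97 MB)
14 MB → memory block 3 (remaining 83 MB)
84 MB → memory block 4 (remaining 44 MB)
63 MB → memory block 3 (remaining 20 MB)
83 MB → memory block 5 (remaining 45 MB)
100 MB → memory block 6 (remaining 28 MB)
38 MB → memory block 5 (remaining 7 MB)
85 MB → memory block 7 (remaining 43 MB)
88 MB → memory block 8 (remaining 40 MB)
52 MB → memory block 9 (remaining 76 MB)
99 MB → memory block 10 (remaining 29 MB)
13 MB → memory block 9 (remaining 63 MB)
105 MB → memory block 11 (remaining 23 MB)
Final memory blocks: [78,49] [77,22] [31,14,63] [84] [83,38] [100] [85] [88] [52,13] [99] [105].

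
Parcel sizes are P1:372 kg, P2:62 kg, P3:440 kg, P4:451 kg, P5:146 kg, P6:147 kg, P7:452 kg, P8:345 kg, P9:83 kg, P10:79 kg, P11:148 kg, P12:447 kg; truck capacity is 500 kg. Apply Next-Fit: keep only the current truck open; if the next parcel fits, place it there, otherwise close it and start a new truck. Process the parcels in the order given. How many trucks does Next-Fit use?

truck 1: place P1 (372 kg), 128 kg left
truck 1: place P2 (62 kg), 66 kg left
truck 2: place P3 (440 kg), 60 kg left
truck 3: place P4 (451 kg), 49 kg left
truck 4: place P5 (146 kg), 354 kg left
truck 4: place P6 (147 kg), 207 kg left
truck 5: place P7 (452 kg), 48 kg left
truck 6: place P8 (345 kg), 155 kg left
truck 6: place P9 (83 kg), 72 kg left
truck 7: place P10 (79 kg), 421 kg left
truck 7: place P11 (148 kg), 273 kg left
truck 8: place P12 (447 kg), 53 kg left

8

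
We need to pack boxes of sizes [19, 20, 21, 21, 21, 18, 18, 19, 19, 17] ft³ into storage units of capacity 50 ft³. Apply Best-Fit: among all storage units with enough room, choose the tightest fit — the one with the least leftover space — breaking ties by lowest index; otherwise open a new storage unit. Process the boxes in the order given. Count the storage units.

5

19 ft³ → storage unit 1 (remaining 31 ft³)
20 ft³ → storage unit 1 (remaining 11 ft³)
21 ft³ → storage unit 2 (remaining 29 ft³)
21 ft³ → storage unit 2 (remaining 8 ft³)
21 ft³ → storage unit 3 (remaining 29 ft³)
18 ft³ → storage unit 3 (remaining 11 ft³)
18 ft³ → storage unit 4 (remaining 32 ft³)
19 ft³ → storage unit 4 (remaining 13 ft³)
19 ft³ → storage unit 5 (remaining 31 ft³)
17 ft³ → storage unit 5 (remaining 14 ft³)
Final storage units: [19,20] [21,21] [21,18] [18,19] [19,17].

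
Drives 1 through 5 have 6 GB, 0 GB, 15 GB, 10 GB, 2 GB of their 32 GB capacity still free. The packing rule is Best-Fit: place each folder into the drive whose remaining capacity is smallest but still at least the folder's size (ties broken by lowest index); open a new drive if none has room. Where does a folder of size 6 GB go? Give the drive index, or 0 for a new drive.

Drives with room: drive 1 (6 GB), drive 3 (15 GB), drive 4 (10 GB).
Tightest fit is drive 1 with 6 GB free.

1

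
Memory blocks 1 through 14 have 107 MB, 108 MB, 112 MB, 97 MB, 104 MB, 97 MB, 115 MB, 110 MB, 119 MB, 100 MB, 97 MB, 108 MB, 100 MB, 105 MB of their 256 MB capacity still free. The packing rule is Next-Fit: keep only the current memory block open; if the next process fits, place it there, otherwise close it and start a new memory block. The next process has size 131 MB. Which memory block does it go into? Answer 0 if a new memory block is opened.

0

Next-Fit only looks at memory block 14, which has 105 MB free.
131 MB does not fit, so a new memory block is opened.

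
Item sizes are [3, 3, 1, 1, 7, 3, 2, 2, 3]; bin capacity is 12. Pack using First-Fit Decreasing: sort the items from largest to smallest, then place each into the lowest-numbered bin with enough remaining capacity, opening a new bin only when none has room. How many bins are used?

3 bins

Sorted descending: 7, 3, 3, 3, 3, 2, 2, 1, 1.
7 → bin 1 (remaining 5)
3 → bin 1 (remaining 2)
3 → bin 2 (remaining 9)
3 → bin 2 (remaining 6)
3 → bin 2 (remaining 3)
2 → bin 1 (remaining 0)
2 → bin 2 (remaining 1)
1 → bin 2 (remaining 0)
1 → bin 3 (remaining 11)
Final bins: [7,3,2] [3,3,3,2,1] [1].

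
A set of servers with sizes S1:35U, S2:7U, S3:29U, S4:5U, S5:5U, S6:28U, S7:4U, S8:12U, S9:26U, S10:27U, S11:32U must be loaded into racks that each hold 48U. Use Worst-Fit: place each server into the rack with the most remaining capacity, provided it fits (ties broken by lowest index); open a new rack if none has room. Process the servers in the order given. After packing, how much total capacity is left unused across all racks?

Put S1 (35U) in rack 1; 13U remain.
Put S2 (7U) in rack 1; 6U remain.
Put S3 (29U) in rack 2; 19U remain.
Put S4 (5U) in rack 2; 14U remain.
Put S5 (5U) in rack 2; 9U remain.
Put S6 (28U) in rack 3; 20U remain.
Put S7 (4U) in rack 3; 16U remain.
Put S8 (12U) in rack 3; 4U remain.
Put S9 (26U) in rack 4; 22U remain.
Put S10 (27U) in rack 5; 21U remain.
Put S11 (32U) in rack 6; 16U remain.
6 racks × 48U = 288U; used 210U; unused 78U.

78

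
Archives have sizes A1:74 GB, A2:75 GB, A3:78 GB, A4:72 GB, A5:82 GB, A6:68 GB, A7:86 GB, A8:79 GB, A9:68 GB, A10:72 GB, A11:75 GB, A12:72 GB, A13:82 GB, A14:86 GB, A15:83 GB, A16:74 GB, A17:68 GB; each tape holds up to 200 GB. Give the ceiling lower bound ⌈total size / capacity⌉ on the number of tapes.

Total size = 74 + 75 + 78 + 72 + 82 + 68 + 86 + 79 + 68 + 72 + 75 + 72 + 82 + 86 + 83 + 74 + 68 = 1294 GB.
⌈1294 / 200⌉ = 7.

7 tapes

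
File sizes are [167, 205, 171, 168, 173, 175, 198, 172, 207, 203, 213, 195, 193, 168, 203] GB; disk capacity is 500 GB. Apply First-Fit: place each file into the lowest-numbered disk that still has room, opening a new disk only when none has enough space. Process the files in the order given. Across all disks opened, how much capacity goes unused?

1189

disk 1: place 167 GB, 333 GB left
disk 1: place 205 GB, 128 GB left
disk 2: place 171 GB, 329 GB left
disk 2: place 168 GB, 161 GB left
disk 3: place 173 GB, 327 GB left
disk 3: place 175 GB, 152 GB left
disk 4: place 198 GB, 302 GB left
disk 4: place 172 GB, 130 GB left
disk 5: place 207 GB, 293 GB left
disk 5: place 203 GB, 90 GB left
disk 6: place 213 GB, 287 GB left
disk 6: place 195 GB, 92 GB left
disk 7: place 193 GB, 307 GB left
disk 7: place 168 GB, 139 GB left
disk 8: place 203 GB, 297 GB left
8 disks × 500 GB = 4000 GB; used 2811 GB; unused 1189 GB.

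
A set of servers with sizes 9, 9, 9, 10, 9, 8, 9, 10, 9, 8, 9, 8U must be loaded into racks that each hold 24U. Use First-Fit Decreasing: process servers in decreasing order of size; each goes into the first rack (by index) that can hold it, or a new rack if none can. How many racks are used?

6

Sorted descending: 10, 10, 9, 9, 9, 9, 9, 9, 9, 8, 8, 8.
Put 10U in rack 1; 14U remain.
Put 10U in rack 1; 4U remain.
Put 9U in rack 2; 15U remain.
Put 9U in rack 2; 6U remain.
Put 9U in rack 3; 15U remain.
Put 9U in rack 3; 6U remain.
Put 9U in rack 4; 15U remain.
Put 9U in rack 4; 6U remain.
Put 9U in rack 5; 15U remain.
Put 8U in rack 5; 7U remain.
Put 8U in rack 6; 16U remain.
Put 8U in rack 6; 8U remain.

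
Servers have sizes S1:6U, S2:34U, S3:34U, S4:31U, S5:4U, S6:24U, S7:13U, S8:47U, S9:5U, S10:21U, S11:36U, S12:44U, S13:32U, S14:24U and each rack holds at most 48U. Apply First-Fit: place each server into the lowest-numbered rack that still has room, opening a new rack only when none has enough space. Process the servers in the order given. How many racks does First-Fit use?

9 racks

rack 1: place S1 (6U), 42U left
rack 1: place S2 (34U), 8U left
rack 2: place S3 (34U), 14U left
rack 3: place S4 (31U), 17U left
rack 1: place S5 (4U), 4U left
rack 4: place S6 (24U), 24U left
rack 2: place S7 (13U), 1U left
rack 5: place S8 (47U), 1U left
rack 3: place S9 (5U), 12U left
rack 4: place S10 (21U), 3U left
rack 6: place S11 (36U), 12U left
rack 7: place S12 (44U), 4U left
rack 8: place S13 (32U), 16U left
rack 9: place S14 (24U), 24U left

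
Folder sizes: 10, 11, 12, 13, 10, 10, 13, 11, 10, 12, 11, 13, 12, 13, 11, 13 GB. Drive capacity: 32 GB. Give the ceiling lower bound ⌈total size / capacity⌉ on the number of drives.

Total size = 10 + 11 + 12 + 13 + 10 + 10 + 13 + 11 + 10 + 12 + 11 + 13 + 12 + 13 + 11 + 13 = 185 GB.
⌈185 / 32⌉ = 6.

6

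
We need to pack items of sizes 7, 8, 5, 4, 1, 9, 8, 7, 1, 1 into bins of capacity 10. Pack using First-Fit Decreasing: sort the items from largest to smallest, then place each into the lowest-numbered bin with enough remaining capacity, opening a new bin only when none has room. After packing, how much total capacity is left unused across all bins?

9

Sorted descending: 9, 8, 8, 7, 7, 5, 4, 1, 1, 1.
bin 1: place 9, 1 left
bin 2: place 8, 2 left
bin 3: place 8, 2 left
bin 4: place 7, 3 left
bin 5: place 7, 3 left
bin 6: place 5, 5 left
bin 6: place 4, 1 left
bin 1: place 1, 0 left
bin 2: place 1, 1 left
bin 2: place 1, 0 left
6 bins × 10 = 60; used 51; unused 9.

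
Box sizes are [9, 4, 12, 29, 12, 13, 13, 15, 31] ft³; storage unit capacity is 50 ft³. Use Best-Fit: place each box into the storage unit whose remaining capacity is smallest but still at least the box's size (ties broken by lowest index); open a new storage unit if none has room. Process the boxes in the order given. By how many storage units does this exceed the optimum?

1

Best-Fit: [9,4,12,13] [29,12] [13,15] [31] → 4 storage units.
Total size 138 ft³; any packing needs at least ⌈138/50⌉ = 3 storage units.
An optimal packing achieves that bound: [31,15,4] [29,13] [13,12,12,9] → 3 storage units.
Excess: 4 − 3 = 1.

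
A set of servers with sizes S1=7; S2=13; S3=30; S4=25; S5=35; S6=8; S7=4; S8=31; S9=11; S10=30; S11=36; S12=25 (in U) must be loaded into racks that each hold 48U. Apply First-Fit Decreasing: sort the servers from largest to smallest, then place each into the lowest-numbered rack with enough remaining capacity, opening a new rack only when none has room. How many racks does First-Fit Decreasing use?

7 racks

Sorted descending: 36, 35, 31, 30, 30, 25, 25, 13, 11, 8, 7, 4.
rack 1: place 36U, 12U left
rack 2: place 35U, 13U left
rack 3: place 31U, 17U left
rack 4: place 30U, 18U left
rack 5: place 30U, 18U left
rack 6: place 25U, 23U left
rack 7: place 25U, 23U left
rack 2: place 13U, 0U left
rack 1: place 11U, 1U left
rack 3: place 8U, 9U left
rack 3: place 7U, 2U left
rack 4: place 4U, 14U left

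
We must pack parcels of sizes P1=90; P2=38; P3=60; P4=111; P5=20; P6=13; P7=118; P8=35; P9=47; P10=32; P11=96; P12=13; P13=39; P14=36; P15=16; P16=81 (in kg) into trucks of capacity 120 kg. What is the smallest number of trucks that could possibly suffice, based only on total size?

Total size = 90 + 38 + 60 + 111 + 20 + 13 + 118 + 35 + 47 + 32 + 96 + 13 + 39 + 36 + 16 + 81 = 845 kg.
⌈845 / 120⌉ = 8.

8 trucks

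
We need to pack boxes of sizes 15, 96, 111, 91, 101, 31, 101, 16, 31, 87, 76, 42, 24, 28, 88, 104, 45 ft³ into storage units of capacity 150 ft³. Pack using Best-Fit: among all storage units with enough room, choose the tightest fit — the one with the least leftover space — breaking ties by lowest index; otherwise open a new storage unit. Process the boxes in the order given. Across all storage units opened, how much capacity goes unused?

Put 15 ft³ in storage unit 1; 135 ft³ remain.
Put 96 ft³ in storage unit 1; 39 ft³ remain.
Put 111 ft³ in storage unit 2; 39 ft³ remain.
Put 91 ft³ in storage unit 3; 59 ft³ remain.
Put 101 ft³ in storage unit 4; 49 ft³ remain.
Put 31 ft³ in storage unit 1; 8 ft³ remain.
Put 101 ft³ in storage unit 5; 49 ft³ remain.
Put 16 ft³ in storage unit 2; 23 ft³ remain.
Put 31 ft³ in storage unit 4; 18 ft³ remain.
Put 87 ft³ in storage unit 6; 63 ft³ remain.
Put 76 ft³ in storage unit 7; 74 ft³ remain.
Put 42 ft³ in storage unit 5; 7 ft³ remain.
Put 24 ft³ in storage unit 3; 35 ft³ remain.
Put 28 ft³ in storage unit 3; 7 ft³ remain.
Put 88 ft³ in storage unit 8; 62 ft³ remain.
Put 104 ft³ in storage unit 9; 46 ft³ remain.
Put 45 ft³ in storage unit 9; 1 ft³ remain.
9 storage units × 150 ft³ = 1350 ft³; used 1087 ft³; unused 263 ft³.

263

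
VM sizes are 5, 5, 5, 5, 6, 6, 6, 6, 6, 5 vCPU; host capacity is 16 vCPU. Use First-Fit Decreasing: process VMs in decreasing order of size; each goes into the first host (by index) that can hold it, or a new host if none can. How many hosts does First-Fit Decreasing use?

4

Sorted descending: 6, 6, 6, 6, 6, 5, 5, 5, 5, 5.
6 vCPU → host 1 (remaining 10 vCPU)
6 vCPU → host 1 (remaining 4 vCPU)
6 vCPU → host 2 (remaining 10 vCPU)
6 vCPU → host 2 (remaining 4 vCPU)
6 vCPU → host 3 (remaining 10 vCPU)
5 vCPU → host 3 (remaining 5 vCPU)
5 vCPU → host 3 (remaining 0 vCPU)
5 vCPU → host 4 (remaining 11 vCPU)
5 vCPU → host 4 (remaining 6 vCPU)
5 vCPU → host 4 (remaining 1 vCPU)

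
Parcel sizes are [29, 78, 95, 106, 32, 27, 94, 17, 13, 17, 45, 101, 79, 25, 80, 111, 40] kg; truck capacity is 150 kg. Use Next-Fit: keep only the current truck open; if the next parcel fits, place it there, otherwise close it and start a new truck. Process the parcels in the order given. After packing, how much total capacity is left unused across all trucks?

511

Put 29 kg in truck 1; 121 kg remain.
Put 78 kg in truck 1; 43 kg remain.
Put 95 kg in truck 2; 55 kg remain.
Put 106 kg in truck 3; 44 kg remain.
Put 32 kg in truck 3; 12 kg remain.
Put 27 kg in truck 4; 123 kg remain.
Put 94 kg in truck 4; 29 kg remain.
Put 17 kg in truck 4; 12 kg remain.
Put 13 kg in truck 5; 137 kg remain.
Put 17 kg in truck 5; 120 kg remain.
Put 45 kg in truck 5; 75 kg remain.
Put 101 kg in truck 6; 49 kg remain.
Put 79 kg in truck 7; 71 kg remain.
Put 25 kg in truck 7; 46 kg remain.
Put 80 kg in truck 8; 70 kg remain.
Put 111 kg in truck 9; 39 kg remain.
Put 40 kg in truck 10; 110 kg remain.
10 trucks × 150 kg = 1500 kg; used 989 kg; unused 511 kg.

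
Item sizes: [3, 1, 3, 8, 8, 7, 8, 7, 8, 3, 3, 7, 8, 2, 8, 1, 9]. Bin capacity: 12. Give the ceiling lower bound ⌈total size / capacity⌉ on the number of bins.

Total size = 3 + 1 + 3 + 8 + 8 + 7 + 8 + 7 + 8 + 3 + 3 + 7 + 8 + 2 + 8 + 1 + 9 = 94.
⌈94 / 12⌉ = 8.

8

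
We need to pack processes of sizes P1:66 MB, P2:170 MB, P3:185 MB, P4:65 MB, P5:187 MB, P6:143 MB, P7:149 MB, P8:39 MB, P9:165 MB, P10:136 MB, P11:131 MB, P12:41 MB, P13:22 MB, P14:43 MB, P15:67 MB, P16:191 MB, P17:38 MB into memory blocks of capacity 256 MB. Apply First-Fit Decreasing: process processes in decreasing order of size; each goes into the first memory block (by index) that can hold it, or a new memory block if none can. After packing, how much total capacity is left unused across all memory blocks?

466

Sorted descending: 191, 187, 185, 170, 165, 149, 143, 136, 131, 67, 66, 65, 43, 41, 39, 38, 22.
memory block 1: place 191 MB, 65 MB left
memory block 2: place 187 MB, 69 MB left
memory block 3: place 185 MB, 71 MB left
memory block 4: place 170 MB, 86 MB left
memory block 5: place 165 MB, 91 MB left
memory block 6: place 149 MB, 107 MB left
memory block 7: place 143 MB, 113 MB left
memory block 8: place 136 MB, 120 MB left
memory block 9: place 131 MB, 125 MB left
memory block 2: place 67 MB, 2 MB left
memory block 3: place 66 MB, 5 MB left
memory block 1: place 65 MB, 0 MB left
memory block 4: place 43 MB, 43 MB left
memory block 4: place 41 MB, 2 MB left
memory block 5: place 39 MB, 52 MB left
memory block 5: place 38 MB, 14 MB left
memory block 6: place 22 MB, 85 MB left
9 memory blocks × 256 MB = 2304 MB; used 1838 MB; unused 466 MB.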